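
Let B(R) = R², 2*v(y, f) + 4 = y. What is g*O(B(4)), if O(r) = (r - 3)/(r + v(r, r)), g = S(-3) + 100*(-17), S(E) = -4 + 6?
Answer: -11037/11 ≈ -1003.4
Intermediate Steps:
v(y, f) = -2 + y/2
S(E) = 2
g = -1698 (g = 2 + 100*(-17) = 2 - 1700 = -1698)
O(r) = (-3 + r)/(-2 + 3*r/2) (O(r) = (r - 3)/(r + (-2 + r/2)) = (-3 + r)/(-2 + 3*r/2))
g*O(B(4)) = -3396*(-3 + 4²)/(-4 + 3*4²) = -3396*(-3 + 16)/(-4 + 3*16) = -3396*13/(-4 + 48) = -3396*13/44 = -1698*13/22 = -11037/11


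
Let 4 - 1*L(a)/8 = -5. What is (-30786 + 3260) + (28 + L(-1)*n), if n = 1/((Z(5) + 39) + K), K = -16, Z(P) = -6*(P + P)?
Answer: -1017498/37 ≈ -27500.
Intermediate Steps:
Z(P) = -12*P
L(a) = 72 (L(a) = 32 - 8*(-5) = 32 + 40 = 72)
n = -1/37 (n = 1/((-12*5 + 39) - 16) = 1/((-60 + 39) - 16) = 1/(-21 - 16) = 1/(-37) = -1/37 ≈ -0.027027)
(-30786 + 3260) + (28 + L(-1)*n) = (-30786 + 3260) + (28 + 72*(-1/37)) = -27526 + (28 - 72/37) = -27526 + 964/37 = -1017498/37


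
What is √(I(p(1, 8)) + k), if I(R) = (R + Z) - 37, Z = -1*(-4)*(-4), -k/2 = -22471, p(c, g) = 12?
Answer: 3*√4989 ≈ 211.90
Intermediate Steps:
k = 44942 (k = -2*(-22471) = 44942)
Z = -16 (Z = 4*(-4) = -16)
I(R) = -53 + R (I(R) = (R - 16) - 37 = (-16 + R) - 37 = -53 + R)
√(I(p(1, 8)) + k) = √((-53 + 12) + 44942) = √(-41 + 44942) = √44901 = 3*√4989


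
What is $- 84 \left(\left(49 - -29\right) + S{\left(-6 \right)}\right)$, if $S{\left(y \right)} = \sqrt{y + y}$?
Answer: $-6552 - 168 i \sqrt{3} \approx -6552.0 - 290.98 i$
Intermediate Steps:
$S{\left(y \right)} = \sqrt{2} \sqrt{y}$ ($S{\left(y \right)} = \sqrt{2 y} = \sqrt{2} \sqrt{y}$)
$- 84 \left(\left(49 - -29\right) + S{\left(-6 \right)}\right) = - 84 \left(\left(49 - -29\right) + \sqrt{2} \sqrt{-6}\right) = - 84 \left(\left(49 + 29\right) + \sqrt{2} i \sqrt{6}\right) = - 84 \left(78 + 2 i \sqrt{3}\right) = -6552 - 168 i \sqrt{3}$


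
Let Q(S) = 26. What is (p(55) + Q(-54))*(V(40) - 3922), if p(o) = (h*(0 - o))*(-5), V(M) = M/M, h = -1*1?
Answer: 976329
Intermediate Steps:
h = -1
V(M) = 1
p(o) = -5*o (p(o) = -(0 - o)*(-5) = -(-1)*o*(-5) = o*(-5) = -5*o)
(p(55) + Q(-54))*(V(40) - 3922) = (-5*55 + 26)*(1 - 3922) = (-275 + 26)*(-3921) = -249*(-3921) = 976329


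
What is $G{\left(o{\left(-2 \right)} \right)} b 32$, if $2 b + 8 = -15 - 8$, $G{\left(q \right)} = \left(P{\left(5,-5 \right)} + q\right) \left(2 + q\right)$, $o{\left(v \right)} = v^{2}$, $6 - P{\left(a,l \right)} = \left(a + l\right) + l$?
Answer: $-44640$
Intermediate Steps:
$P{\left(a,l \right)} = 6 - a - 2 l$ ($P{\left(a,l \right)} = 6 - \left(\left(a + l\right) + l\right) = 6 - \left(a + 2 l\right) = 6 - a - 2 l$)
$G{\left(q \right)} = \left(2 + q\right) \left(11 + q\right)$ ($G{\left(q \right)} = \left(\left(6 - 5 - -10\right) + q\right) \left(2 + q\right) = \left(\left(6 - 5 + 10\right) + q\right) \left(2 + q\right) = \left(11 + q\right) \left(2 + q\right) = \left(2 + q\right) \left(11 + q\right)$)
$b = - \frac{31}{2}$ ($b = -4 + \frac{-15 - 8}{2} = -4 + \frac{1}{2} \left(-23\right) = -4 - \frac{23}{2} = - \frac{31}{2} \approx -15.5$)
$G{\left(o{\left(-2 \right)} \right)} b 32 = \left(22 + \left(\left(-2\right)^{2}\right)^{2} + 13 \left(-2\right)^{2}\right) \left(- \frac{31}{2}\right) 32 = \left(22 + 4^{2} + 13 \cdot 4\right) \left(- \frac{31}{2}\right) 32 = \left(22 + 16 + 52\right) \left(- \frac{31}{2}\right) 32 = 90 \left(- \frac{31}{2}\right) 32 = \left(-1395\right) 32 = -44640$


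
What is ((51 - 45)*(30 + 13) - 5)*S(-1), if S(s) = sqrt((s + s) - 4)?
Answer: 253*I*sqrt(6) ≈ 619.72*I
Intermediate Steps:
S(s) = sqrt(-4 + 2*s) (S(s) = sqrt(2*s - 4) = sqrt(-4 + 2*s))
((51 - 45)*(30 + 13) - 5)*S(-1) = ((51 - 45)*(30 + 13) - 5)*sqrt(-4 + 2*(-1)) = (6*43 - 5)*sqrt(-4 - 2) = (258 - 5)*sqrt(-6) = 253*(I*sqrt(6)) = 253*I*sqrt(6)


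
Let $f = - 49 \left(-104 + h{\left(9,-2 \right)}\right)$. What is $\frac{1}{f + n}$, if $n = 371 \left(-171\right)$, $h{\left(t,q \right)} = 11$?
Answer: $- \frac{1}{58884} \approx -1.6983 \cdot 10^{-5}$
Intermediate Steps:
$f = 4557$ ($f = - 49 \left(-104 + 11\right) = \left(-49\right) \left(-93\right) = 4557$)
$n = -63441$
$\frac{1}{f + n} = \frac{1}{4557 - 63441} = \frac{1}{-58884} = - \frac{1}{58884}$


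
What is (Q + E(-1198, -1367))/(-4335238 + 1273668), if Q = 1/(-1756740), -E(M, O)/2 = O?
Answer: -4802927159/5378382481800 ≈ -0.00089301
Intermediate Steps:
E(M, O) = -2*O
Q = -1/1756740 ≈ -5.6924e-7
(Q + E(-1198, -1367))/(-4335238 + 1273668) = (-1/1756740 - 2*(-1367))/(-4335238 + 1273668) = (-1/1756740 + 2734)/(-3061570) = (4802927159/1756740)*(-1/3061570) = -4802927159/5378382481800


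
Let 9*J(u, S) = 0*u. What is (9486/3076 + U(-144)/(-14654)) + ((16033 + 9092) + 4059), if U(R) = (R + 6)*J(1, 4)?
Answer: 44889735/1538 ≈ 29187.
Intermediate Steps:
J(u, S) = 0 (J(u, S) = (0*u)/9 = (⅑)*0 = 0)
U(R) = 0 (U(R) = (R + 6)*0 = (6 + R)*0 = 0)
(9486/3076 + U(-144)/(-14654)) + ((16033 + 9092) + 4059) = (9486/3076 + 0/(-14654)) + ((16033 + 9092) + 4059) = (9486*(1/3076) + 0*(-1/14654)) + (25125 + 4059) = (4743/1538 + 0) + 29184 = 4743/1538 + 29184 = 44889735/1538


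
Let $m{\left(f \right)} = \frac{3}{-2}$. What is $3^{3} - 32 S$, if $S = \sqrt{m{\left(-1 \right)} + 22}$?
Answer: $27 - 16 \sqrt{82} \approx -117.89$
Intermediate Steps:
$m{\left(f \right)} = - \frac{3}{2}$ ($m{\left(f \right)} = 3 \left(- \frac{1}{2}\right) = - \frac{3}{2}$)
$S = \frac{\sqrt{82}}{2}$ ($S = \sqrt{- \frac{3}{2} + 22} = \sqrt{\frac{41}{2}} = \frac{\sqrt{82}}{2} \approx 4.5277$)
$3^{3} - 32 S = 3^{3} - 32 \frac{\sqrt{82}}{2} = 27 - 16 \sqrt{82}$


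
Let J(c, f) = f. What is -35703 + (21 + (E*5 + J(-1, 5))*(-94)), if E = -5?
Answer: -33802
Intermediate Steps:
-35703 + (21 + (E*5 + J(-1, 5))*(-94)) = -35703 + (21 + (-5*5 + 5)*(-94)) = -35703 + (21 + (-25 + 5)*(-94)) = -35703 + (21 - 20*(-94)) = -35703 + (21 + 1880) = -35703 + 1901 = -33802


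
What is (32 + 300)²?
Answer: 110224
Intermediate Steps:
(32 + 300)² = 332² = 110224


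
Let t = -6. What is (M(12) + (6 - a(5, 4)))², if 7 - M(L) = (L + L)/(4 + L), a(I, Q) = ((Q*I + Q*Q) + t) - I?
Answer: 729/4 ≈ 182.25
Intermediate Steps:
a(I, Q) = -6 + Q² - I + I*Q (a(I, Q) = ((Q*I + Q*Q) - 6) - I = ((I*Q + Q²) - 6) - I = ((Q² + I*Q) - 6) - I = (-6 + Q² + I*Q) - I = -6 + Q² - I + I*Q)
M(L) = 7 - 2*L/(4 + L) (M(L) = 7 - (L + L)/(4 + L) = 7 - 2*L/(4 + L))
(M(12) + (6 - a(5, 4)))² = ((28 + 5*12)/(4 + 12) + (6 - (-6 + 4² - 1*5 + 5*4)))² = ((28 + 60)/16 + (6 - (-6 + 16 - 5 + 20)))² = ((1/16)*88 + (6 - 1*25))² = (11/2 + (6 - 25))² = (11/2 - 19)² = (-27/2)² = 729/4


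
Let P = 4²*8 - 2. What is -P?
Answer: -126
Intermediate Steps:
P = 126 (P = 16*8 - 2 = 128 - 2 = 126)
-P = -1*126 = -126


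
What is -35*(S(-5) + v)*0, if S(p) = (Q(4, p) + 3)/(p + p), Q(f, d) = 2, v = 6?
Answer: 0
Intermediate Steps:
S(p) = 5/(2*p) (S(p) = (2 + 3)/(p + p) = 5/((2*p)) = 5*(1/(2*p)) = 5/(2*p))
-35*(S(-5) + v)*0 = -35*((5/2)/(-5) + 6)*0 = -35*((5/2)*(-⅕) + 6)*0 = -35*(-½ + 6)*0 = -385*0/2 = -35*0 = 0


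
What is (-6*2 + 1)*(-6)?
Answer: 66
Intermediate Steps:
(-6*2 + 1)*(-6) = (-12 + 1)*(-6) = -11*(-6) = 66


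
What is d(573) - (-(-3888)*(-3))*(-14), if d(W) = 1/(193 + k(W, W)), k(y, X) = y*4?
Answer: -405790559/2485 ≈ -1.6330e+5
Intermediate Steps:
k(y, X) = 4*y
d(W) = 1/(193 + 4*W)
d(573) - (-(-3888)*(-3))*(-14) = 1/(193 + 4*573) - (-(-3888)*(-3))*(-14) = 1/(193 + 2292) - (-162*72)*(-14) = 1/2485 - (-11664)*(-14) = 1/2485 - 1*163296 = 1/2485 - 163296 = -405790559/2485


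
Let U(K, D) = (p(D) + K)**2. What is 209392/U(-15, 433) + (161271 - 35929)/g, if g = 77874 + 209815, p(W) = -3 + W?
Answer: 81826801038/49547238025 ≈ 1.6515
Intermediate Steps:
U(K, D) = (-3 + D + K)**2 (U(K, D) = ((-3 + D) + K)**2 = (-3 + D + K)**2)
g = 287689
209392/U(-15, 433) + (161271 - 35929)/g = 209392/((-3 + 433 - 15)**2) + (161271 - 35929)/287689 = 209392/(415**2) + 125342*(1/287689) = 209392/172225 + 125342/287689 = 81826801038/49547238025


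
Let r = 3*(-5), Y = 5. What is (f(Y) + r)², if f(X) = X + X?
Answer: 25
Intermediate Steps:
f(X) = 2*X
r = -15
(f(Y) + r)² = (2*5 - 15)² = (10 - 15)² = (-5)² = 25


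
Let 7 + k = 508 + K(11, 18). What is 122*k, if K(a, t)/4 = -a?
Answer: 55754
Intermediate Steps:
K(a, t) = -4*a (K(a, t) = 4*(-a) = -4*a)
k = 457 (k = -7 + (508 - 4*11) = -7 + (508 - 44) = -7 + 464 = 457)
122*k = 122*457 = 55754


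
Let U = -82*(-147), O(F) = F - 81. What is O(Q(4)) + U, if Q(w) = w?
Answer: 11977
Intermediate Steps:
O(F) = -81 + F
U = 12054
O(Q(4)) + U = (-81 + 4) + 12054 = -77 + 12054 = 11977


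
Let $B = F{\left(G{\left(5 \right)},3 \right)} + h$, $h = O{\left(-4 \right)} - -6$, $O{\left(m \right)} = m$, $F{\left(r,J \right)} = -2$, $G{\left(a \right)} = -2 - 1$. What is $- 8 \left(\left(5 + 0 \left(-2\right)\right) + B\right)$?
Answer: $-40$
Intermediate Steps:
$G{\left(a \right)} = -3$ ($G{\left(a \right)} = -2 - 1 = -3$)
$h = 2$ ($h = -4 - -6 = -4 + 6 = 2$)
$B = 0$ ($B = -2 + 2 = 0$)
$- 8 \left(\left(5 + 0 \left(-2\right)\right) + B\right) = - 8 \left(\left(5 + 0 \left(-2\right)\right) + 0\right) = - 8 \left(\left(5 + 0\right) + 0\right) = - 8 \left(5 + 0\right) = \left(-8\right) 5 = -40$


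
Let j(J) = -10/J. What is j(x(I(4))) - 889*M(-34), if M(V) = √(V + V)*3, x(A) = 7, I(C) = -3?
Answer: -10/7 - 5334*I*√17 ≈ -1.4286 - 21993.0*I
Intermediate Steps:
M(V) = 3*√2*√V (M(V) = √(2*V)*3 = (√2*√V)*3 = 3*√2*√V)
j(x(I(4))) - 889*M(-34) = -10/7 - 2667*√2*√(-34) = -10*⅐ - 2667*√2*I*√34 = -10/7 - 5334*I*√17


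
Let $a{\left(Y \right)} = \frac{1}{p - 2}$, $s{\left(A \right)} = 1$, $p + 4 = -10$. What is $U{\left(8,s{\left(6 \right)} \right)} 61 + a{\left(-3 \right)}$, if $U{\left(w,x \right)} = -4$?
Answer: $- \frac{3905}{16} \approx -244.06$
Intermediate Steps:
$p = -14$ ($p = -4 - 10 = -14$)
$a{\left(Y \right)} = - \frac{1}{16}$ ($a{\left(Y \right)} = \frac{1}{-14 - 2} = \frac{1}{-16} = - \frac{1}{16}$)
$U{\left(8,s{\left(6 \right)} \right)} 61 + a{\left(-3 \right)} = \left(-4\right) 61 - \frac{1}{16} = -244 - \frac{1}{16} = - \frac{3905}{16}$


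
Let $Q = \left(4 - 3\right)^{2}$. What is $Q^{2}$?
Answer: $1$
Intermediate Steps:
$Q = 1$ ($Q = 1^{2} = 1$)
$Q^{2} = 1^{2} = 1$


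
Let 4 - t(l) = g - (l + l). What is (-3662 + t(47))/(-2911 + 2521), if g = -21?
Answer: 1181/130 ≈ 9.0846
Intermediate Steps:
t(l) = 25 + 2*l (t(l) = 4 - (-21 - (l + l)) = 4 - (-21 - 2*l) = 4 + (21 + 2*l) = 25 + 2*l)
(-3662 + t(47))/(-2911 + 2521) = (-3662 + (25 + 2*47))/(-2911 + 2521) = (-3662 + (25 + 94))/(-390) = (-3662 + 119)*(-1/390) = -3543*(-1/390) = 1181/130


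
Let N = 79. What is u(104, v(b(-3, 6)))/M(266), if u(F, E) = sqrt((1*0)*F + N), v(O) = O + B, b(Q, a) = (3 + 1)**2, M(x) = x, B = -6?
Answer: sqrt(79)/266 ≈ 0.033414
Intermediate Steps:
b(Q, a) = 16 (b(Q, a) = 4**2 = 16)
v(O) = -6 + O (v(O) = O - 6 = -6 + O)
u(F, E) = sqrt(79) (u(F, E) = sqrt((1*0)*F + 79) = sqrt(0*F + 79) = sqrt(0 + 79) = sqrt(79))
u(104, v(b(-3, 6)))/M(266) = sqrt(79)/266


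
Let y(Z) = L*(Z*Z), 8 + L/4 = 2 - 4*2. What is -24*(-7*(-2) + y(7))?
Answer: 65520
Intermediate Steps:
L = -56 (L = -32 + 4*(2 - 4*2) = -32 + 4*(2 - 8) = -32 + 4*(-6) = -32 - 24 = -56)
y(Z) = -56*Z² (y(Z) = -56*Z*Z = -56*Z²)
-24*(-7*(-2) + y(7)) = -24*(-7*(-2) - 56*7²) = -24*(14 - 56*49) = -24*(14 - 2744) = -24*(-2730) = 65520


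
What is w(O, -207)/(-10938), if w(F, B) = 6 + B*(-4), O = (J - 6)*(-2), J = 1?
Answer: -139/1823 ≈ -0.076248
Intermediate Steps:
O = 10 (O = (1 - 6)*(-2) = -5*(-2) = 10)
w(F, B) = 6 - 4*B
w(O, -207)/(-10938) = (6 - 4*(-207))/(-10938) = (6 + 828)*(-1/10938) = 834*(-1/10938) = -139/1823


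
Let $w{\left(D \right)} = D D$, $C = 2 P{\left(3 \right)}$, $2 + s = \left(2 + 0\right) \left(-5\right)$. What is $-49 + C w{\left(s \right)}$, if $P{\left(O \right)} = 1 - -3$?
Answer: $1103$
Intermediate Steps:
$P{\left(O \right)} = 4$ ($P{\left(O \right)} = 1 + 3 = 4$)
$s = -12$ ($s = -2 + \left(2 + 0\right) \left(-5\right) = -2 + 2 \left(-5\right) = -2 - 10 = -12$)
$C = 8$ ($C = 2 \cdot 4 = 8$)
$w{\left(D \right)} = D^{2}$
$-49 + C w{\left(s \right)} = -49 + 8 \left(-12\right)^{2} = -49 + 8 \cdot 144 = -49 + 1152 = 1103$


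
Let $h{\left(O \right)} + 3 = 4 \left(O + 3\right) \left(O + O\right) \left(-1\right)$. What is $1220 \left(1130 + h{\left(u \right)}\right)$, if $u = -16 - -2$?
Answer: $-128100$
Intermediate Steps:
$u = -14$ ($u = -16 + 2 = -14$)
$h{\left(O \right)} = -3 - 8 O \left(3 + O\right)$ ($h{\left(O \right)} = -3 + 4 \left(O + 3\right) \left(O + O\right) \left(-1\right) = -3 + 4 \left(3 + O\right) 2 O \left(-1\right) = -3 + 4 \cdot 2 O \left(3 + O\right) \left(-1\right) = -3 + 8 O \left(3 + O\right) \left(-1\right) = -3 - 8 O \left(3 + O\right)$)
$1220 \left(1130 + h{\left(u \right)}\right) = 1220 \left(1130 - \left(-333 + 1568\right)\right) = 1220 \left(1130 - 1235\right) = 1220 \left(-105\right) = -128100$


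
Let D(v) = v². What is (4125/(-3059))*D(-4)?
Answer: -66000/3059 ≈ -21.576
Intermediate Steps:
(4125/(-3059))*D(-4) = (4125/(-3059))*(-4)² = (4125*(-1/3059))*16 = -4125/3059*16 = -66000/3059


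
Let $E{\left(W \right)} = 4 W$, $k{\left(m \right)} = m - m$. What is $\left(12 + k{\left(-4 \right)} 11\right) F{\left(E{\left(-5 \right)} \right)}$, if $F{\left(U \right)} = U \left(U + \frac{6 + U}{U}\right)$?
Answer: $4632$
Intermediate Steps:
$k{\left(m \right)} = 0$
$F{\left(U \right)} = U \left(U + \frac{6 + U}{U}\right)$
$\left(12 + k{\left(-4 \right)} 11\right) F{\left(E{\left(-5 \right)} \right)} = \left(12 + 0 \cdot 11\right) \left(6 + 4 \left(-5\right) + \left(4 \left(-5\right)\right)^{2}\right) = \left(12 + 0\right) \left(6 - 20 + \left(-20\right)^{2}\right) = 12 \left(6 - 20 + 400\right) = 12 \cdot 386 = 4632$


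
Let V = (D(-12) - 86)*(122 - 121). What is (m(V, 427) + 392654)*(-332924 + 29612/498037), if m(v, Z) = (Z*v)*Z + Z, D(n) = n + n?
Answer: 3260309440165910784/498037 ≈ 6.5463e+12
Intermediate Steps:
D(n) = 2*n
V = -110 (V = (2*(-12) - 86)*(122 - 121) = (-24 - 86)*1 = -110*1 = -110)
m(v, Z) = Z + v*Z² (m(v, Z) = v*Z² + Z = Z + v*Z²)
(m(V, 427) + 392654)*(-332924 + 29612/498037) = (427*(1 + 427*(-110)) + 392654)*(-332924 + 29612/498037) = (427*(1 - 46970) + 392654)*(-332924 + 29612*(1/498037)) = (427*(-46969) + 392654)*(-332924 + 29612/498037) = (-20055763 + 392654)*(-165808440576/498037) = -19663109*(-165808440576/498037) = 3260309440165910784/498037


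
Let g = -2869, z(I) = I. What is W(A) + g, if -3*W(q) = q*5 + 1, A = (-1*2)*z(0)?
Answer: -8608/3 ≈ -2869.3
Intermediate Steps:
A = 0 (A = -1*2*0 = -2*0 = 0)
W(q) = -1/3 - 5*q/3 (W(q) = -(q*5 + 1)/3 = -(5*q + 1)/3 = -(1 + 5*q)/3 = -1/3 - 5*q/3)
W(A) + g = (-1/3 - 5/3*0) - 2869 = (-1/3 + 0) - 2869 = -1/3 - 2869 = -8608/3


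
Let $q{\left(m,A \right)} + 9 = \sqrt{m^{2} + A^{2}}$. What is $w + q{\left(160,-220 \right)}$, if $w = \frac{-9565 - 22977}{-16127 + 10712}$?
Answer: $- \frac{16193}{5415} + 20 \sqrt{185} \approx 269.04$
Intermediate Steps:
$w = \frac{32542}{5415}$ ($w = - \frac{32542}{-5415} = \left(-32542\right) \left(- \frac{1}{5415}\right) = \frac{32542}{5415} \approx 6.0096$)
$q{\left(m,A \right)} = -9 + \sqrt{A^{2} + m^{2}}$ ($q{\left(m,A \right)} = -9 + \sqrt{m^{2} + A^{2}} = -9 + \sqrt{A^{2} + m^{2}}$)
$w + q{\left(160,-220 \right)} = \frac{32542}{5415} - \left(9 - \sqrt{\left(-220\right)^{2} + 160^{2}}\right) = \frac{32542}{5415} - \left(9 - \sqrt{48400 + 25600}\right) = \frac{32542}{5415} - \left(9 - \sqrt{74000}\right) = \frac{32542}{5415} - \left(9 - 20 \sqrt{185}\right) = - \frac{16193}{5415} + 20 \sqrt{185}$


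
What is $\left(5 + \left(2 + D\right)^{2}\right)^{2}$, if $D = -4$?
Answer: $81$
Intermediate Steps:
$\left(5 + \left(2 + D\right)^{2}\right)^{2} = \left(5 + \left(2 - 4\right)^{2}\right)^{2} = \left(5 + \left(-2\right)^{2}\right)^{2} = \left(5 + 4\right)^{2} = 9^{2} = 81$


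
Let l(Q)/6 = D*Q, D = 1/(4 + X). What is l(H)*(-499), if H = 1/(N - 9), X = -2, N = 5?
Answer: 1497/4 ≈ 374.25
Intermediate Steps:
D = ½ (D = 1/(4 - 2) = 1/2 = ½ ≈ 0.50000)
H = -¼ (H = 1/(5 - 9) = 1/(-4) = -¼ ≈ -0.25000)
l(Q) = 3*Q (l(Q) = 6*(Q/2) = 3*Q)
l(H)*(-499) = (3*(-¼))*(-499) = -¾*(-499) = 1497/4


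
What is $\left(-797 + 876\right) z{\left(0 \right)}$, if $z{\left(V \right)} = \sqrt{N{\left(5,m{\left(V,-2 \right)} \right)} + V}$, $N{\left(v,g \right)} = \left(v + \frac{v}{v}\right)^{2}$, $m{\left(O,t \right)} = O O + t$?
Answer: $474$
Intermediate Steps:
$m{\left(O,t \right)} = t + O^{2}$ ($m{\left(O,t \right)} = O^{2} + t = t + O^{2}$)
$N{\left(v,g \right)} = \left(1 + v\right)^{2}$ ($N{\left(v,g \right)} = \left(v + 1\right)^{2} = \left(1 + v\right)^{2}$)
$z{\left(V \right)} = \sqrt{36 + V}$ ($z{\left(V \right)} = \sqrt{\left(1 + 5\right)^{2} + V} = \sqrt{6^{2} + V} = \sqrt{36 + V}$)
$\left(-797 + 876\right) z{\left(0 \right)} = \left(-797 + 876\right) \sqrt{36 + 0} = 79 \sqrt{36} = 79 \cdot 6 = 474$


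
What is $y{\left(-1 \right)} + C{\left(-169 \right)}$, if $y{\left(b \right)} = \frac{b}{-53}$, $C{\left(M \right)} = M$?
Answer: $- \frac{8956}{53} \approx -168.98$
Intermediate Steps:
$y{\left(b \right)} = - \frac{b}{53}$ ($y{\left(b \right)} = b \left(- \frac{1}{53}\right) = - \frac{b}{53}$)
$y{\left(-1 \right)} + C{\left(-169 \right)} = \left(- \frac{1}{53}\right) \left(-1\right) - 169 = \frac{1}{53} - 169 = - \frac{8956}{53}$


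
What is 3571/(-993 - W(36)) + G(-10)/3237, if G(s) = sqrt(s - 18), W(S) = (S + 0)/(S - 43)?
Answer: -24997/6915 + 2*I*sqrt(7)/3237 ≈ -3.6149 + 0.0016347*I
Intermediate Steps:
W(S) = S/(-43 + S)
G(s) = sqrt(-18 + s)
3571/(-993 - W(36)) + G(-10)/3237 = 3571/(-993 - 36/(-43 + 36)) + sqrt(-18 - 10)/3237 = 3571/(-993 - 36/(-7)) + sqrt(-28)*(1/3237) = 3571/(-993 - 36*(-1)/7) + (2*I*sqrt(7))*(1/3237) = 3571/(-993 - 1*(-36/7)) + 2*I*sqrt(7)/3237 = 3571/(-993 + 36/7) + 2*I*sqrt(7)/3237 = 3571/(-6915/7) + 2*I*sqrt(7)/3237 = 3571*(-7/6915) + 2*I*sqrt(7)/3237 = -24997/6915 + 2*I*sqrt(7)/3237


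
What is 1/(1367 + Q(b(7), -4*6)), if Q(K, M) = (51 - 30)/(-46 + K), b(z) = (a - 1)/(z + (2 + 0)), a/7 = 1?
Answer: 136/185849 ≈ 0.00073178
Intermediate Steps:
a = 7 (a = 7*1 = 7)
b(z) = 6/(2 + z) (b(z) = (7 - 1)/(z + (2 + 0)) = 6/(z + 2) = 6/(2 + z))
Q(K, M) = 21/(-46 + K)
1/(1367 + Q(b(7), -4*6)) = 1/(1367 + 21/(-46 + 6/(2 + 7))) = 1/(1367 + 21/(-46 + 6/9)) = 1/(1367 + 21/(-46 + 6*(⅑))) = 1/(1367 + 21/(-46 + ⅔)) = 1/(1367 + 21/(-136/3)) = 1/(1367 + 21*(-3/136)) = 1/(1367 - 63/136) = 1/(185849/136) = 136/185849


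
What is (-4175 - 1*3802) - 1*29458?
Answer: -37435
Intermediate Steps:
(-4175 - 1*3802) - 1*29458 = (-4175 - 3802) - 29458 = -7977 - 29458 = -37435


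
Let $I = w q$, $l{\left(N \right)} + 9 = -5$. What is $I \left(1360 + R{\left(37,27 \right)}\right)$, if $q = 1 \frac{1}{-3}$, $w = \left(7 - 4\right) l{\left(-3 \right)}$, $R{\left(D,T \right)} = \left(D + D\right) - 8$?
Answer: $19964$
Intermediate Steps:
$l{\left(N \right)} = -14$ ($l{\left(N \right)} = -9 - 5 = -14$)
$R{\left(D,T \right)} = -8 + 2 D$ ($R{\left(D,T \right)} = 2 D - 8 = -8 + 2 D$)
$w = -42$ ($w = \left(7 - 4\right) \left(-14\right) = 3 \left(-14\right) = -42$)
$q = - \frac{1}{3}$ ($q = 1 \left(- \frac{1}{3}\right) = - \frac{1}{3} \approx -0.33333$)
$I = 14$ ($I = \left(-42\right) \left(- \frac{1}{3}\right) = 14$)
$I \left(1360 + R{\left(37,27 \right)}\right) = 14 \left(1360 + \left(-8 + 2 \cdot 37\right)\right) = 14 \left(1360 + \left(-8 + 74\right)\right) = 14 \left(1360 + 66\right) = 14 \cdot 1426 = 19964$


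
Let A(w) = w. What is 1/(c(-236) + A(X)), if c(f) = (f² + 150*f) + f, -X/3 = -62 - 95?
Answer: 1/20531 ≈ 4.8707e-5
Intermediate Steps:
X = 471 (X = -3*(-62 - 95) = -3*(-157) = 471)
c(f) = f² + 151*f
1/(c(-236) + A(X)) = 1/(-236*(151 - 236) + 471) = 1/(-236*(-85) + 471) = 1/(20060 + 471) = 1/20531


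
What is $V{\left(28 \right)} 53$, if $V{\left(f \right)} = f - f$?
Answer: $0$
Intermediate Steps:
$V{\left(f \right)} = 0$
$V{\left(28 \right)} 53 = 0 \cdot 53 = 0$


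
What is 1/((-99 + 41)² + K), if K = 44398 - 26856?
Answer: 1/20906 ≈ 4.7833e-5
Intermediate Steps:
K = 17542
1/((-99 + 41)² + K) = 1/((-99 + 41)² + 17542) = 1/((-58)² + 17542) = 1/(3364 + 17542) = 1/20906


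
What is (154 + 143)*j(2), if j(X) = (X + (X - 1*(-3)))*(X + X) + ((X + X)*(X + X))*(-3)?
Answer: -5940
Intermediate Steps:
j(X) = -12*X**2 + 2*X*(3 + 2*X) (j(X) = (X + (X + 3))*(2*X) + ((2*X)*(2*X))*(-3) = (X + (3 + X))*(2*X) + (4*X**2)*(-3) = (3 + 2*X)*(2*X) - 12*X**2 = 2*X*(3 + 2*X) - 12*X**2 = -12*X**2 + 2*X*(3 + 2*X))
(154 + 143)*j(2) = (154 + 143)*(2*2*(3 - 4*2)) = 297*(2*2*(3 - 8)) = 297*(2*2*(-5)) = 297*(-20) = -5940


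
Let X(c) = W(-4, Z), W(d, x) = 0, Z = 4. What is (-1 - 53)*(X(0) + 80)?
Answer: -4320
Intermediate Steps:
X(c) = 0
(-1 - 53)*(X(0) + 80) = (-1 - 53)*(0 + 80) = -54*80 = -4320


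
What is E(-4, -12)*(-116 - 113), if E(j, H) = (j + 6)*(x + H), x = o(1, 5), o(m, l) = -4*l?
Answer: 14656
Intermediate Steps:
x = -20 (x = -4*5 = -20)
E(j, H) = (-20 + H)*(6 + j) (E(j, H) = (j + 6)*(-20 + H) = (6 + j)*(-20 + H) = (-20 + H)*(6 + j))
E(-4, -12)*(-116 - 113) = (-120 - 20*(-4) + 6*(-12) - 12*(-4))*(-116 - 113) = (-120 + 80 - 72 + 48)*(-229) = -64*(-229) = 14656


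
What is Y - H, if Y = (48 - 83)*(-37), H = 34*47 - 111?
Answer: -192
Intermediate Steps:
H = 1487 (H = 1598 - 111 = 1487)
Y = 1295 (Y = -35*(-37) = 1295)
Y - H = 1295 - 1*1487 = 1295 - 1487 = -192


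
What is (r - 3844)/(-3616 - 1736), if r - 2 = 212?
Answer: 605/892 ≈ 0.67825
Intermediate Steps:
r = 214 (r = 2 + 212 = 214)
(r - 3844)/(-3616 - 1736) = (214 - 3844)/(-3616 - 1736) = -3630/(-5352) = -3630*(-1/5352) = 605/892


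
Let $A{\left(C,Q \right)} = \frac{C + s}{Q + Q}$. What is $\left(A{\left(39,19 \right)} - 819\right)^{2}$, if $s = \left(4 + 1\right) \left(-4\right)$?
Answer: $\frac{2679769}{4} \approx 6.6994 \cdot 10^{5}$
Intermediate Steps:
$s = -20$ ($s = 5 \left(-4\right) = -20$)
$A{\left(C,Q \right)} = \frac{-20 + C}{2 Q}$ ($A{\left(C,Q \right)} = \frac{C - 20}{Q + Q} = \frac{-20 + C}{2 Q}$)
$\left(A{\left(39,19 \right)} - 819\right)^{2} = \left(\frac{-20 + 39}{2 \cdot 19} - 819\right)^{2} = \left(\frac{1}{2} \cdot \frac{1}{19} \cdot 19 - 819\right)^{2} = \left(\frac{1}{2} - 819\right)^{2} = \left(- \frac{1637}{2}\right)^{2} = \frac{2679769}{4}$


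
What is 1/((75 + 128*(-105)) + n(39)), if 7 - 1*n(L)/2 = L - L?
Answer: -1/13351 ≈ -7.4901e-5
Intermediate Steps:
n(L) = 14 (n(L) = 14 - 2*(L - L) = 14 - 2*0 = 14 + 0 = 14)
1/((75 + 128*(-105)) + n(39)) = 1/((75 + 128*(-105)) + 14) = 1/((75 - 13440) + 14) = 1/(-13365 + 14) = 1/(-13351) = -1/13351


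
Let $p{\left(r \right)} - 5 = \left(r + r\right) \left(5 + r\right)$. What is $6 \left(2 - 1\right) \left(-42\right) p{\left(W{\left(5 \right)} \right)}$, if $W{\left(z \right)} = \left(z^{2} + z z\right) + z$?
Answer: $-1664460$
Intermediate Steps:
$W{\left(z \right)} = z + 2 z^{2}$ ($W{\left(z \right)} = \left(z^{2} + z^{2}\right) + z = 2 z^{2} + z = z + 2 z^{2}$)
$p{\left(r \right)} = 5 + 2 r \left(5 + r\right)$ ($p{\left(r \right)} = 5 + \left(r + r\right) \left(5 + r\right) = 5 + 2 r \left(5 + r\right)$)
$6 \left(2 - 1\right) \left(-42\right) p{\left(W{\left(5 \right)} \right)} = 6 \left(2 - 1\right) \left(-42\right) \left(5 + 2 \left(5 \left(1 + 2 \cdot 5\right)\right)^{2} + 10 \cdot 5 \left(1 + 2 \cdot 5\right)\right) = 6 \cdot 1 \left(-42\right) \left(5 + 2 \left(5 \left(1 + 10\right)\right)^{2} + 10 \cdot 5 \left(1 + 10\right)\right) = 6 \left(-42\right) \left(5 + 2 \left(5 \cdot 11\right)^{2} + 10 \cdot 5 \cdot 11\right) = - 252 \left(5 + 2 \cdot 55^{2} + 10 \cdot 55\right) = - 252 \left(5 + 2 \cdot 3025 + 550\right) = - 252 \left(5 + 6050 + 550\right) = \left(-252\right) 6605 = -1664460$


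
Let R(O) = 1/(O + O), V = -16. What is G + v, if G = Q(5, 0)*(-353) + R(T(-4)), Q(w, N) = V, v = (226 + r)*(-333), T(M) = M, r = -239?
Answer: 79815/8 ≈ 9976.9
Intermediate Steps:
R(O) = 1/(2*O)
v = 4329 (v = (226 - 239)*(-333) = -13*(-333) = 4329)
Q(w, N) = -16
G = 45183/8 (G = -16*(-353) + (½)/(-4) = 5648 + (½)*(-¼) = 5648 - ⅛ = 45183/8 ≈ 5647.9)
G + v = 45183/8 + 4329 = 79815/8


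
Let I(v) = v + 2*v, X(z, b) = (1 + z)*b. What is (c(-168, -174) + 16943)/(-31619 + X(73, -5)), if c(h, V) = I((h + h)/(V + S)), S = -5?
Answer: -3033805/5726031 ≈ -0.52983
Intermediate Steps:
X(z, b) = b*(1 + z)
I(v) = 3*v
c(h, V) = 6*h/(-5 + V) (c(h, V) = 3*((h + h)/(V - 5)) = 3*((2*h)/(-5 + V)) = 3*(2*h/(-5 + V)) = 6*h/(-5 + V))
(c(-168, -174) + 16943)/(-31619 + X(73, -5)) = (6*(-168)/(-5 - 174) + 16943)/(-31619 - 5*(1 + 73)) = (6*(-168)/(-179) + 16943)/(-31619 - 5*74) = (6*(-168)*(-1/179) + 16943)/(-31619 - 370) = (1008/179 + 16943)/(-31989) = (3033805/179)*(-1/31989) = -3033805/5726031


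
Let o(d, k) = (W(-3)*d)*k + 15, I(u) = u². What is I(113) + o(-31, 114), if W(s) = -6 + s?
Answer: 44590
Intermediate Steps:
o(d, k) = 15 - 9*d*k (o(d, k) = ((-6 - 3)*d)*k + 15 = (-9*d)*k + 15 = -9*d*k + 15 = 15 - 9*d*k)
I(113) + o(-31, 114) = 113² + (15 - 9*(-31)*114) = 12769 + (15 + 31806) = 12769 + 31821 = 44590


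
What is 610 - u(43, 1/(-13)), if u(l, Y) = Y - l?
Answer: 8490/13 ≈ 653.08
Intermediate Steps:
610 - u(43, 1/(-13)) = 610 - (1/(-13) - 1*43) = 610 - (-1/13 - 43) = 610 - 1*(-560/13) = 610 + 560/13 = 8490/13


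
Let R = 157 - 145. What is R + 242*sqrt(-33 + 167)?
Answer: 12 + 242*sqrt(134) ≈ 2813.4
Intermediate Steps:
R = 12
R + 242*sqrt(-33 + 167) = 12 + 242*sqrt(-33 + 167) = 12 + 242*sqrt(134)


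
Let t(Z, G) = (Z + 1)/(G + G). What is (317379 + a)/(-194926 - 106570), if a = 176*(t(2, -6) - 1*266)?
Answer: -270519/301496 ≈ -0.89726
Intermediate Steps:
t(Z, G) = (1 + Z)/(2*G) (t(Z, G) = (1 + Z)/((2*G)) = (1 + Z)*(1/(2*G)) = (1 + Z)/(2*G))
a = -46860 (a = 176*((½)*(1 + 2)/(-6) - 1*266) = 176*((½)*(-⅙)*3 - 266) = 176*(-¼ - 266) = 176*(-1065/4) = -46860)
(317379 + a)/(-194926 - 106570) = (317379 - 46860)/(-194926 - 106570) = 270519/(-301496) = 270519*(-1/301496) = -270519/301496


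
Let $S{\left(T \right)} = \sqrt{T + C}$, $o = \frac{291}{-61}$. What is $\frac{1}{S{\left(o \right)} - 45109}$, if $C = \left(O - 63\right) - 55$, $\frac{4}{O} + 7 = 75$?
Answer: $- \frac{46778033}{2110110417849} - \frac{2 i \sqrt{32990081}}{2110110417849} \approx -2.2169 \cdot 10^{-5} - 5.444 \cdot 10^{-9} i$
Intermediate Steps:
$O = \frac{1}{17}$ ($O = \frac{4}{-7 + 75} = \frac{4}{68} = 4 \cdot \frac{1}{68} = \frac{1}{17} \approx 0.058824$)
$o = - \frac{291}{61}$ ($o = 291 \left(- \frac{1}{61}\right) = - \frac{291}{61} \approx -4.7705$)
$C = - \frac{2005}{17}$ ($C = \left(\frac{1}{17} - 63\right) - 55 = - \frac{1070}{17} - 55 = - \frac{2005}{17} \approx -117.94$)
$S{\left(T \right)} = \sqrt{- \frac{2005}{17} + T}$ ($S{\left(T \right)} = \sqrt{T - \frac{2005}{17}} = \sqrt{- \frac{2005}{17} + T}$)
$\frac{1}{S{\left(o \right)} - 45109} = \frac{1}{\frac{\sqrt{-34085 + 289 \left(- \frac{291}{61}\right)}}{17} - 45109} = \frac{1}{\frac{\sqrt{-34085 - \frac{84099}{61}}}{17} - 45109} = \frac{1}{\frac{\sqrt{- \frac{2163284}{61}}}{17} - 45109} = \frac{1}{\frac{\frac{2}{61} i \sqrt{32990081}}{17} - 45109} = \frac{1}{\frac{2 i \sqrt{32990081}}{1037} - 45109} = \frac{1}{-45109 + \frac{2 i \sqrt{32990081}}{1037}}$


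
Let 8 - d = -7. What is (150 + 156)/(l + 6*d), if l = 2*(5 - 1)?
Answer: 153/49 ≈ 3.1224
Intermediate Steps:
d = 15 (d = 8 - 1*(-7) = 8 + 7 = 15)
l = 8 (l = 2*4 = 8)
(150 + 156)/(l + 6*d) = (150 + 156)/(8 + 6*15) = 306/(8 + 90) = 306/98 = (1/98)*306 = 153/49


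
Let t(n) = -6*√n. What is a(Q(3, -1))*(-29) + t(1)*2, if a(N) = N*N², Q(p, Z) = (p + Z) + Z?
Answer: -41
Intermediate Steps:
Q(p, Z) = p + 2*Z (Q(p, Z) = (Z + p) + Z = p + 2*Z)
a(N) = N³
a(Q(3, -1))*(-29) + t(1)*2 = (3 + 2*(-1))³*(-29) - 6*√1*2 = (3 - 2)³*(-29) - 6*1*2 = 1³*(-29) - 6*2 = 1*(-29) - 12 = -29 - 12 = -41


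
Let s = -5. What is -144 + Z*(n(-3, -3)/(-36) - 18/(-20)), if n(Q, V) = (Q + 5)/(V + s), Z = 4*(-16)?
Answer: -9092/45 ≈ -202.04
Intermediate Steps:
Z = -64
n(Q, V) = (5 + Q)/(-5 + V) (n(Q, V) = (Q + 5)/(V - 5) = (5 + Q)/(-5 + V))
-144 + Z*(n(-3, -3)/(-36) - 18/(-20)) = -144 - 64*(((5 - 3)/(-5 - 3))/(-36) - 18/(-20)) = -144 - 64*((2/(-8))*(-1/36) - 18*(-1/20)) = -144 - 64*(-⅛*2*(-1/36) + 9/10) = -144 - 64*(-¼*(-1/36) + 9/10) = -144 - 64*(1/144 + 9/10) = -144 - 64*653/720 = -144 - 2612/45 = -9092/45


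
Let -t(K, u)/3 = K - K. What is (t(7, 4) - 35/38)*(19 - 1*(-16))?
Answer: -1225/38 ≈ -32.237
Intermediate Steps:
t(K, u) = 0 (t(K, u) = -3*(K - K) = -3*0 = 0)
(t(7, 4) - 35/38)*(19 - 1*(-16)) = (0 - 35/38)*(19 - 1*(-16)) = (0 - 35*1/38)*(19 + 16) = (0 - 35/38)*35 = -35/38*35 = -1225/38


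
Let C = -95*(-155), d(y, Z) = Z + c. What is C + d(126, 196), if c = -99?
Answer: 14822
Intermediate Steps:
d(y, Z) = -99 + Z (d(y, Z) = Z - 99 = -99 + Z)
C = 14725
C + d(126, 196) = 14725 + (-99 + 196) = 14725 + 97 = 14822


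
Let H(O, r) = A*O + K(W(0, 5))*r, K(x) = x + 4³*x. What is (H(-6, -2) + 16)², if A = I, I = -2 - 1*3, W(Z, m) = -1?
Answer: 30976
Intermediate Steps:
I = -5 (I = -2 - 3 = -5)
A = -5
K(x) = 65*x (K(x) = x + 64*x = 65*x)
H(O, r) = -65*r - 5*O (H(O, r) = -5*O + (65*(-1))*r = -5*O - 65*r = -65*r - 5*O)
(H(-6, -2) + 16)² = ((-65*(-2) - 5*(-6)) + 16)² = ((130 + 30) + 16)² = (160 + 16)² = 176² = 30976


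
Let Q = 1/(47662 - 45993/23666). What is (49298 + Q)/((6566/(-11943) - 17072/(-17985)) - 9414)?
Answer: -45240631868284713135/8638833959254798144 ≈ -5.2369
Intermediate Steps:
Q = 23666/1127922899 (Q = 1/(47662 - 45993*1/23666) = 1/(47662 - 45993/23666) = 1/(1127922899/23666) = 23666/1127922899 ≈ 2.0982e-5)
(49298 + Q)/((6566/(-11943) - 17072/(-17985)) - 9414) = (49298 + 23666/1127922899)/((6566/(-11943) - 17072/(-17985)) - 9414) = 55604343098568/(1127922899*((6566*(-1/11943) - 17072*(-1/17985)) - 9414)) = 55604343098568/(1127922899*((-6566/11943 + 1552/1635) - 9414)) = 55604343098568/(1127922899*(2600042/6508935 - 9414)) = 55604343098568/(1127922899*(-61272514048/6508935)) = (55604343098568/1127922899)*(-6508935/61272514048) = -45240631868284713135/8638833959254798144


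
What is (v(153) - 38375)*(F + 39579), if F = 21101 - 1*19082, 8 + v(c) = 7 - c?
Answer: -1602729342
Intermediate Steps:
v(c) = -1 - c (v(c) = -8 + (7 - c) = -1 - c)
F = 2019 (F = 21101 - 19082 = 2019)
(v(153) - 38375)*(F + 39579) = ((-1 - 1*153) - 38375)*(2019 + 39579) = ((-1 - 153) - 38375)*41598 = (-154 - 38375)*41598 = -38529*41598 = -1602729342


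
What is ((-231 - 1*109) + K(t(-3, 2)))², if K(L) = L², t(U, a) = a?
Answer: 112896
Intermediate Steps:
((-231 - 1*109) + K(t(-3, 2)))² = ((-231 - 1*109) + 2²)² = ((-231 - 109) + 4)² = (-340 + 4)² = (-336)² = 112896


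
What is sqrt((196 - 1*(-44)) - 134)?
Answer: sqrt(106) ≈ 10.296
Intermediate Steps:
sqrt((196 - 1*(-44)) - 134) = sqrt((196 + 44) - 134) = sqrt(240 - 134) = sqrt(106)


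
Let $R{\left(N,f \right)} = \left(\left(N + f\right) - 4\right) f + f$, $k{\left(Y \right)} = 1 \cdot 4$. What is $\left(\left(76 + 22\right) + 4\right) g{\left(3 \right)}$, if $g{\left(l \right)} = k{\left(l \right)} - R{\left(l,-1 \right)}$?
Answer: $306$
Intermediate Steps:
$k{\left(Y \right)} = 4$
$R{\left(N,f \right)} = f + f \left(-4 + N + f\right)$ ($R{\left(N,f \right)} = \left(-4 + N + f\right) f + f = f \left(-4 + N + f\right) + f = f + f \left(-4 + N + f\right)$)
$g{\left(l \right)} = l$ ($g{\left(l \right)} = 4 - - (-3 + l - 1) = 4 - - (-4 + l) = 4 - \left(4 - l\right) = 4 + \left(-4 + l\right) = l$)
$\left(\left(76 + 22\right) + 4\right) g{\left(3 \right)} = \left(\left(76 + 22\right) + 4\right) 3 = \left(98 + 4\right) 3 = 102 \cdot 3 = 306$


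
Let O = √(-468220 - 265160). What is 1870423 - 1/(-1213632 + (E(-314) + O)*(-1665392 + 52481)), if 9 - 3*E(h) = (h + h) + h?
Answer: 1353274496153069192827754/723512540293328847 - 1075274*I*√183345/723512540293328847 ≈ 1.8704e+6 - 6.3637e-10*I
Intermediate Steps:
E(h) = 3 - h (E(h) = 3 - ((h + h) + h)/3 = 3 - (2*h + h)/3 = 3 - h)
O = 2*I*√183345 (O = √(-733380) = 2*I*√183345 ≈ 856.38*I)
1870423 - 1/(-1213632 + (E(-314) + O)*(-1665392 + 52481)) = 1870423 - 1/(-1213632 + ((3 - 1*(-314)) + 2*I*√183345)*(-1665392 + 52481)) = 1870423 - 1/(-1213632 + ((3 + 314) + 2*I*√183345)*(-1612911)) = 1870423 - 1/(-1213632 + (317 + 2*I*√183345)*(-1612911)) = 1870423 - 1/(-1213632 + (-511292787 - 3225822*I*√183345)) = 1870423 - 1/(-512506419 - 3225822*I*√183345)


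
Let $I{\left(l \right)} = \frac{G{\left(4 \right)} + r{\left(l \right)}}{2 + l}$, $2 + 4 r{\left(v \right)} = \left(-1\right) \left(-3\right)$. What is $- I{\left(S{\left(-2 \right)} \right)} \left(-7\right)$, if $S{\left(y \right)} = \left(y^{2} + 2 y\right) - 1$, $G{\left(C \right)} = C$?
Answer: $\frac{119}{4} \approx 29.75$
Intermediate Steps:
$r{\left(v \right)} = \frac{1}{4}$ ($r{\left(v \right)} = - \frac{1}{2} + \frac{\left(-1\right) \left(-3\right)}{4} = - \frac{1}{2} + \frac{1}{4} \cdot 3 = - \frac{1}{2} + \frac{3}{4} = \frac{1}{4}$)
$S{\left(y \right)} = -1 + y^{2} + 2 y$
$I{\left(l \right)} = \frac{17}{4 \left(2 + l\right)}$ ($I{\left(l \right)} = \frac{4 + \frac{1}{4}}{2 + l} = \frac{17}{4 \left(2 + l\right)}$)
$- I{\left(S{\left(-2 \right)} \right)} \left(-7\right) = - \frac{17}{4 \left(2 + \left(-1 + \left(-2\right)^{2} + 2 \left(-2\right)\right)\right)} \left(-7\right) = - \frac{17}{4 \left(2 - 1\right)} \left(-7\right) = - \frac{17}{4 \cdot 1} \left(-7\right) = - \frac{17 \cdot 1}{4} \left(-7\right) = \left(-1\right) \frac{17}{4} \left(-7\right) = \left(- \frac{17}{4}\right) \left(-7\right) = \frac{119}{4}$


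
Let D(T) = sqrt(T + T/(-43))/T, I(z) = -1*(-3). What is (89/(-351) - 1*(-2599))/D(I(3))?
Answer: 456080*sqrt(602)/2457 ≈ 4554.4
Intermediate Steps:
I(z) = 3
D(T) = sqrt(1806)/(43*sqrt(T)) (D(T) = sqrt(T + T*(-1/43))/T = sqrt(T - T/43)/T = sqrt(42*T/43)/T = (sqrt(1806)*sqrt(T)/43)/T = sqrt(1806)/(43*sqrt(T)))
(89/(-351) - 1*(-2599))/D(I(3)) = (89/(-351) - 1*(-2599))/((sqrt(1806)/(43*sqrt(3)))) = (89*(-1/351) + 2599)/((sqrt(1806)*(sqrt(3)/3)/43)) = (-89/351 + 2599)/((sqrt(602)/43)) = 912160*(sqrt(602)/14)/351 = 456080*sqrt(602)/2457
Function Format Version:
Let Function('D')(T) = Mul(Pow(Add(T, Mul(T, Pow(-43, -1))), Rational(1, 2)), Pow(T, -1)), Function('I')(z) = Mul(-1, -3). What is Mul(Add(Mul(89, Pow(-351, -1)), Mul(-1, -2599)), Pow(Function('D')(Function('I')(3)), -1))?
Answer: Mul(Rational(456080, 2457), Pow(602, Rational(1, 2))) ≈ 4554.4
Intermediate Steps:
Function('I')(z) = 3
Function('D')(T) = Mul(Rational(1, 43), Pow(1806, Rational(1, 2)), Pow(T, Rational(-1, 2))) (Function('D')(T) = Mul(Pow(Add(T, Mul(T, Rational(-1, 43))), Rational(1, 2)), Pow(T, -1)) = Mul(Pow(Add(T, Mul(Rational(-1, 43), T)), Rational(1, 2)), Pow(T, -1)) = Mul(Pow(Mul(Rational(42, 43), T), Rational(1, 2)), Pow(T, -1)) = Mul(Mul(Rational(1, 43), Pow(1806, Rational(1, 2)), Pow(T, Rational(1, 2))), Pow(T, -1)) = Mul(Rational(1, 43), Pow(1806, Rational(1, 2)), Pow(T, Rational(-1, 2))))
Mul(Add(Mul(89, Pow(-351, -1)), Mul(-1, -2599)), Pow(Function('D')(Function('I')(3)), -1)) = Mul(Add(Mul(89, Pow(-351, -1)), Mul(-1, -2599)), Pow(Mul(Rational(1, 43), Pow(1806, Rational(1, 2)), Pow(3, Rational(-1, 2))), -1)) = Mul(Add(Mul(89, Rational(-1, 351)), 2599), Pow(Mul(Rational(1, 43), Pow(1806, Rational(1, 2)), Mul(Rational(1, 3), Pow(3, Rational(1, 2)))), -1)) = Mul(Add(Rational(-89, 351), 2599), Pow(Mul(Rational(1, 43), Pow(602, Rational(1, 2))), -1)) = Mul(Rational(912160, 351), Mul(Rational(1, 14), Pow(602, Rational(1, 2)))) = Mul(Rational(456080, 2457), Pow(602, Rational(1, 2)))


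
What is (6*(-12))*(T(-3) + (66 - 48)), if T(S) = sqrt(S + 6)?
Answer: -1296 - 72*sqrt(3) ≈ -1420.7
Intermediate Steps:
T(S) = sqrt(6 + S)
(6*(-12))*(T(-3) + (66 - 48)) = (6*(-12))*(sqrt(6 - 3) + (66 - 48)) = -72*(sqrt(3) + 18) = -72*(18 + sqrt(3)) = -1296 - 72*sqrt(3)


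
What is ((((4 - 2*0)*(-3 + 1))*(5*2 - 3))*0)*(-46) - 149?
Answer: -149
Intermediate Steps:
((((4 - 2*0)*(-3 + 1))*(5*2 - 3))*0)*(-46) - 149 = ((((4 + 0)*(-2))*(10 - 3))*0)*(-46) - 149 = (((4*(-2))*7)*0)*(-46) - 149 = (-8*7*0)*(-46) - 149 = -56*0*(-46) - 149 = 0*(-46) - 149 = 0 - 149 = -149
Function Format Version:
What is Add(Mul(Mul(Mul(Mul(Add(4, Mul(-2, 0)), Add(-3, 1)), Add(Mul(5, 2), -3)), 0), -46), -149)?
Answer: -149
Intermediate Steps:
Add(Mul(Mul(Mul(Mul(Add(4, Mul(-2, 0)), Add(-3, 1)), Add(Mul(5, 2), -3)), 0), -46), -149) = Add(Mul(Mul(Mul(Mul(Add(4, 0), -2), Add(10, -3)), 0), -46), -149) = Add(Mul(Mul(Mul(Mul(4, -2), 7), 0), -46), -149) = Add(Mul(Mul(Mul(-8, 7), 0), -46), -149) = Add(Mul(Mul(-56, 0), -46), -149) = Add(Mul(0, -46), -149) = Add(0, -149) = -149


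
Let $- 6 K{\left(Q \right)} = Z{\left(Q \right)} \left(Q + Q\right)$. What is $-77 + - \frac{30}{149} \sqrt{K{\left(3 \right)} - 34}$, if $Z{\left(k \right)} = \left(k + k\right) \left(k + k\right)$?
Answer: $-77 - \frac{30 i \sqrt{70}}{149} \approx -77.0 - 1.6846 i$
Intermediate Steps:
$Z{\left(k \right)} = 4 k^{2}$ ($Z{\left(k \right)} = 2 k 2 k = 4 k^{2}$)
$K{\left(Q \right)} = - \frac{4 Q^{3}}{3}$ ($K{\left(Q \right)} = - \frac{4 Q^{2} \left(Q + Q\right)}{6} = - \frac{4 Q^{2} \cdot 2 Q}{6} = - \frac{8 Q^{3}}{6} = - \frac{4 Q^{3}}{3}$)
$-77 + - \frac{30}{149} \sqrt{K{\left(3 \right)} - 34} = -77 + - \frac{30}{149} \sqrt{- \frac{4 \cdot 3^{3}}{3} - 34} = -77 + \left(-30\right) \frac{1}{149} \sqrt{\left(- \frac{4}{3}\right) 27 - 34} = -77 - \frac{30 \sqrt{-36 - 34}}{149} = -77 - \frac{30 \sqrt{-70}}{149} = -77 - \frac{30 i \sqrt{70}}{149}$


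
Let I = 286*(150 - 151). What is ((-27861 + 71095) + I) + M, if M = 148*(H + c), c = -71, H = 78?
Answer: 43984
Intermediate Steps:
I = -286 (I = 286*(-1) = -286)
M = 1036 (M = 148*(78 - 71) = 148*7 = 1036)
((-27861 + 71095) + I) + M = ((-27861 + 71095) - 286) + 1036 = (43234 - 286) + 1036 = 42948 + 1036 = 43984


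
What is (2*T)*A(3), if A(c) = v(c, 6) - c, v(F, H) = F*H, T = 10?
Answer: 300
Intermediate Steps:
A(c) = 5*c (A(c) = c*6 - c = 6*c - c = 5*c)
(2*T)*A(3) = (2*10)*(5*3) = 20*15 = 300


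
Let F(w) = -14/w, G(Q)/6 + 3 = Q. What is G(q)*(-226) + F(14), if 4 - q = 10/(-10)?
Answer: -2713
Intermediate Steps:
q = 5 (q = 4 - 10/(-10) = 4 - 10*(-1)/10 = 4 - 1*(-1) = 4 + 1 = 5)
G(Q) = -18 + 6*Q
G(q)*(-226) + F(14) = (-18 + 6*5)*(-226) - 14/14 = (-18 + 30)*(-226) - 14*1/14 = 12*(-226) - 1 = -2712 - 1 = -2713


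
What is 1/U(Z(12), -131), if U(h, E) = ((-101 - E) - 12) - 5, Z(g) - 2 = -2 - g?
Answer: 1/13 ≈ 0.076923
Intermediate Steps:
Z(g) = -g (Z(g) = 2 + (-2 - g) = -g)
U(h, E) = -118 - E (U(h, E) = (-113 - E) - 5 = -118 - E)
1/U(Z(12), -131) = 1/(-118 - 1*(-131)) = 1/(-118 + 131) = 1/13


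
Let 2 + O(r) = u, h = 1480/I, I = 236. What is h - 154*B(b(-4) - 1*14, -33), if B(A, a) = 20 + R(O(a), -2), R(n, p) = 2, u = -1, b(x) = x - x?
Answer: -199522/59 ≈ -3381.7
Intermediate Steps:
b(x) = 0
h = 370/59 (h = 1480/236 = 1480*(1/236) = 370/59 ≈ 6.2712)
O(r) = -3 (O(r) = -2 - 1 = -3)
B(A, a) = 22 (B(A, a) = 20 + 2 = 22)
h - 154*B(b(-4) - 1*14, -33) = 370/59 - 154*22 = 370/59 - 3388 = -199522/59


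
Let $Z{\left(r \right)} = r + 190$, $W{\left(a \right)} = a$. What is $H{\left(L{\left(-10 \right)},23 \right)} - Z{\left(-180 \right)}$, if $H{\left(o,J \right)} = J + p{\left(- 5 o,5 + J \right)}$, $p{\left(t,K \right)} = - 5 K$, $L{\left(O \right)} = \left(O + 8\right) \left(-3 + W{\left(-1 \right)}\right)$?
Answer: $-127$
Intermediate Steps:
$Z{\left(r \right)} = 190 + r$
$L{\left(O \right)} = -32 - 4 O$ ($L{\left(O \right)} = \left(O + 8\right) \left(-3 - 1\right) = \left(8 + O\right) \left(-4\right) = -32 - 4 O$)
$H{\left(o,J \right)} = -25 - 4 J$ ($H{\left(o,J \right)} = J - 5 \left(5 + J\right) = J - \left(25 + 5 J\right) = -25 - 4 J$)
$H{\left(L{\left(-10 \right)},23 \right)} - Z{\left(-180 \right)} = \left(-25 - 92\right) - \left(190 - 180\right) = \left(-25 - 92\right) - 10 = -117 - 10 = -127$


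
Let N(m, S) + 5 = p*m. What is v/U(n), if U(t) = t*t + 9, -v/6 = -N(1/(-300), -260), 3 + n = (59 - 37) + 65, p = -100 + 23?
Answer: -1423/353250 ≈ -0.0040283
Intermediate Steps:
p = -77
n = 84 (n = -3 + ((59 - 37) + 65) = -3 + (22 + 65) = -3 + 87 = 84)
N(m, S) = -5 - 77*m
v = -1423/50 (v = -(-6)*(-5 - 77/(-300)) = -(-6)*(-5 - 77*(-1/300)) = -(-6)*(-5 + 77/300) = -(-6)*(-1423)/300 = -6*1423/300 = -1423/50 ≈ -28.460)
U(t) = 9 + t² (U(t) = t² + 9 = 9 + t²)
v/U(n) = -1423/(50*(9 + 84²)) = -1423/(50*(9 + 7056)) = -1423/50/7065 = -1423/50*1/7065 = -1423/353250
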